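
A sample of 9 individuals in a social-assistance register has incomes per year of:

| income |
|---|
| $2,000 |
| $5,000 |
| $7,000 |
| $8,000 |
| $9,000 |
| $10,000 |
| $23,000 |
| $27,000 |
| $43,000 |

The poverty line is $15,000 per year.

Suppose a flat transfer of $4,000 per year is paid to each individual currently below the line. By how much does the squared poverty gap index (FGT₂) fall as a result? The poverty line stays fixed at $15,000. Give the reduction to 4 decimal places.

Before: below the line — $2,000, $5,000, $7,000, $8,000, $9,000, $10,000; squared poverty gap index (FGT₂) = 0.218765.
After the $4,000 transfer: below the line — $6,000, $9,000, $11,000, $12,000, $13,000, $14,000; squared poverty gap index (FGT₂) = 0.072593.
Reduction = 0.218765 − 0.072593 = 0.1462.

0.1462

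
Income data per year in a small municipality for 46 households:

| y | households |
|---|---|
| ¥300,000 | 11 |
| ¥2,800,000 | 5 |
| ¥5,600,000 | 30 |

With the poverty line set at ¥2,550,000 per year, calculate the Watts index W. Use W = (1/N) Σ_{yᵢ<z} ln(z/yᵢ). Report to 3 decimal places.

Incomes under z: 11×¥300,000 (q = 11 of N = 46).
ln(z/y) terms: ln(2550000/300000) = 2.1401 (×11).
W = 23.540728 / 46 = 0.512.

0.512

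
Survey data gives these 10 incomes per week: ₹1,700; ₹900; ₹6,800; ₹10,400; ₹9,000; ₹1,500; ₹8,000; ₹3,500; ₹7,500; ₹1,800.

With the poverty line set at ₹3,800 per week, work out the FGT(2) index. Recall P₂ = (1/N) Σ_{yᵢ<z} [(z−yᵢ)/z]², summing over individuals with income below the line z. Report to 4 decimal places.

Below z: ₹900, ₹1,500, ₹1,700, ₹1,800, ₹3,500 (q = 5 of N = 10).
Relative gaps: (3800−900)/3800 = 0.7632; (3800−1500)/3800 = 0.6053; (3800−1700)/3800 = 0.5526; (3800−1800)/3800 = 0.5263; (3800−3500)/3800 = 0.0789.
Squared: 0.5824; 0.3663; 0.3054; 0.2770; 0.0062.
Sum = 1.537396; P₂ = 1.537396 / 10 = 0.1537.

0.1537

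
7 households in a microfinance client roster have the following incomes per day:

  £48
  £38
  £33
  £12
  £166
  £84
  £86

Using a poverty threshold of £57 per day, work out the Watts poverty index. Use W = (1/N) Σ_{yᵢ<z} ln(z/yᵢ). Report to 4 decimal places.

Below the line: £12, £33, £38, £48 (q = 4 of N = 7).
ln(z/y) terms: ln(57/12) = 1.5581; ln(57/33) = 0.5465; ln(57/38) = 0.4055; ln(57/48) = 0.1719.
W = 2.682004 / 7 = 0.3831.

0.3831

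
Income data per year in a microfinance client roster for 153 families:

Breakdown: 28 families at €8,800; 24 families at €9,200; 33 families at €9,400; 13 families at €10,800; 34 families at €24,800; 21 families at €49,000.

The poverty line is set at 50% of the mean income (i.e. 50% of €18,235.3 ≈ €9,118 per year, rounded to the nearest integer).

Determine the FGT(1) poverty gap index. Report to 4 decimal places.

0.0064

Below the line: 28×€8,800 (q = 28 of N = 153).
Normalized shortfalls: (9118−8800)/9118 = 0.0349 (×28).
Σ = 0.976530. Dividing by the full population N = 153 gives P₁ = 0.0064.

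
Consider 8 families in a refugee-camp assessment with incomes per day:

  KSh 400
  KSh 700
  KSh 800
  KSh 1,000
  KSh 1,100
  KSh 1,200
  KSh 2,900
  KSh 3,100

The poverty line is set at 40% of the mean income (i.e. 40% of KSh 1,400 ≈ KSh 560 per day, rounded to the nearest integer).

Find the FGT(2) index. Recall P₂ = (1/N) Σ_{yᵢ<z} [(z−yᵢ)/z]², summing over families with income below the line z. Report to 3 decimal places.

Poor units: KSh 400 (q = 1 of N = 8).
Gap ratios (z−y)/z: (560−400)/560 = 0.2857.
Squared: 0.0816.
Sum = 0.081633; P₂ = 0.081633 / 8 = 0.010.

0.010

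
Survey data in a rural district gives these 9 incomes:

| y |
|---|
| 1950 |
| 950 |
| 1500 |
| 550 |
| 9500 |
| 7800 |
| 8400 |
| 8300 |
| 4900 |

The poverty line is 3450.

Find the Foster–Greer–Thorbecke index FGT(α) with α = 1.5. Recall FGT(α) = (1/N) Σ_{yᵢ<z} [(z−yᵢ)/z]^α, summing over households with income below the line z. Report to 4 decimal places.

0.2332

Below z: 550, 950, 1500, 1950 (q = 4 of N = 9).
Relative gaps: (3450−550)/3450 = 0.8406; (3450−950)/3450 = 0.7246; (3450−1500)/3450 = 0.5652; (3450−1950)/3450 = 0.4348.
Raised to α = 1.5: 0.77067; 0.61685; 0.42494; 0.28669.
Sum = 2.099145; FGT(1.5) = 2.099145 / 9 = 0.2332.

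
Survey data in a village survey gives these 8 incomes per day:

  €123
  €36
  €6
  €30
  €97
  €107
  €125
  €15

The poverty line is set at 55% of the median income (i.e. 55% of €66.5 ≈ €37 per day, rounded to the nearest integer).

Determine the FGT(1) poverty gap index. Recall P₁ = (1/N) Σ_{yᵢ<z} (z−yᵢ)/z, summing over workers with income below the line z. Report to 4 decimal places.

Below z: €6, €15, €30, €36 (q = 4 of N = 8).
Relative gaps: (37−6)/37 = 0.8378; (37−15)/37 = 0.5946; (37−30)/37 = 0.1892; (37−36)/37 = 0.0270.
Σ = 1.648649. Dividing by the full population N = 8 gives P₁ = 0.2061.

0.2061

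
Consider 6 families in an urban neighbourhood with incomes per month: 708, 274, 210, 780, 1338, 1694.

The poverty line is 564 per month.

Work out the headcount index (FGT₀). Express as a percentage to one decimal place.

33.3%

2 of the 6 families have income below 564.
H = 2/6 = 33.3%.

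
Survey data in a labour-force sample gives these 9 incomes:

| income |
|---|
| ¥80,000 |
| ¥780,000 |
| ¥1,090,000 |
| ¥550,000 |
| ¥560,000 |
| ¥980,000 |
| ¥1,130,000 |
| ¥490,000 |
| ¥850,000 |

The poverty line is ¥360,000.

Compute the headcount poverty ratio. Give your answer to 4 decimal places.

1 of the 9 families have income below ¥360,000.
H = 1/9 = 0.1111.

0.1111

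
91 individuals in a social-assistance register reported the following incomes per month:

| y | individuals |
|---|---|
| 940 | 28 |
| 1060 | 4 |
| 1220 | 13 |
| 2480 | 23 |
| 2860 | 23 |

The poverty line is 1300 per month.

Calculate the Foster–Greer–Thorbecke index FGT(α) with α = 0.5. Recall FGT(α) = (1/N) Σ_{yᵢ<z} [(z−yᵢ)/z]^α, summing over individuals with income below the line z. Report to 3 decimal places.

0.216

Incomes under z: 28×940, 4×1060, 13×1220 (q = 45 of N = 91).
Normalized shortfalls: (1300−940)/1300 = 0.2769 (×28); (1300−1060)/1300 = 0.1846 (×4); (1300−1220)/1300 = 0.0615 (×13).
Raised to α = 0.5: 0.52623 (×28); 0.42967 (×4); 0.24807 (×13).
Sum = 19.678154; FGT(0.5) = 19.678154 / 91 = 0.216.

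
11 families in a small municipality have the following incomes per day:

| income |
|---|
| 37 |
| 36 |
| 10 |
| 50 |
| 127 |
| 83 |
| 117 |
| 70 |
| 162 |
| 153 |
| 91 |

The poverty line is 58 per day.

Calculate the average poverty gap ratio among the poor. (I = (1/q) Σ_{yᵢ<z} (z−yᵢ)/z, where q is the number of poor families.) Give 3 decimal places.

Below the line: 10, 36, 37, 50 (q = 4 of N = 11).
Relative gaps: 0.8276, 0.3793, 0.3621, 0.1379; sum = 1.706897.
I averages over the q = 4 poor units only: 1.706897 / 4 = 0.427.

0.427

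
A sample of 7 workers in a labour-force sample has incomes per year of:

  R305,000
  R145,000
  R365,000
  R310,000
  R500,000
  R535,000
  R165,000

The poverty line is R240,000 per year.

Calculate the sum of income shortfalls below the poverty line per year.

Below z: R145,000, R165,000 (q = 2 of N = 7).
Individual gaps: 240000−145000 = 95000; 240000−165000 = 75000.
Aggregate gap = R170,000.

R170,000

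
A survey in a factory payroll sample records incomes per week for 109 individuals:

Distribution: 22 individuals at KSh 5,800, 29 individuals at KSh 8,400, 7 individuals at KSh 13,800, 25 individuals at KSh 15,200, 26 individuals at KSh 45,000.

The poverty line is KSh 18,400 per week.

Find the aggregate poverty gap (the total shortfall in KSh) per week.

Incomes under z: 22×KSh 5,800, 29×KSh 8,400, 7×KSh 13,800, 25×KSh 15,200 (q = 83 of N = 109).
Individual gaps: 22×(18400−5800) = 277200; 29×(18400−8400) = 290000; 7×(18400−13800) = 32200; 25×(18400−15200) = 80000.
Aggregate gap = KSh 679,400.

KSh 679,400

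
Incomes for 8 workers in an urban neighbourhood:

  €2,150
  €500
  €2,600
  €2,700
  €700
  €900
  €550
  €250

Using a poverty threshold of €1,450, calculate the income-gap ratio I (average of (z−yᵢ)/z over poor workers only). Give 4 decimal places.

0.6000

Poor units: €250, €500, €550, €700, €900 (q = 5 of N = 8).
Shortfall ratios (z−y)/z: 0.8276, 0.6552, 0.6207, 0.5172, 0.3793; sum = 3.000000.
The income-gap ratio divides by q (the poor only): 3.000000 / 5 = 0.6000.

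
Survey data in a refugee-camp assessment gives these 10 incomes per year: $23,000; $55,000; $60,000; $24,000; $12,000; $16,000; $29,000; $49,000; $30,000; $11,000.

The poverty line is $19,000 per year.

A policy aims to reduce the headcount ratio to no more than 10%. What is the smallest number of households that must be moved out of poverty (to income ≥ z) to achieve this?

2

Currently q = 3 of N = 10 are below the line (H = 0.300).
A headcount ratio of at most 10% allows at most ⌊0.10 × 10⌋ = 1 poor households.
So at least 3 − 1 = 2 must be lifted.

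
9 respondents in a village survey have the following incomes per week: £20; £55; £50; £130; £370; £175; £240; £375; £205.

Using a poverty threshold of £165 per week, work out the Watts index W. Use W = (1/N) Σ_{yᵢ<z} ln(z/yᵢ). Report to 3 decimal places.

Incomes under z: £20, £50, £55, £130 (q = 4 of N = 9).
Log gaps: ln(165/20) = 2.1102; ln(165/50) = 1.1939; ln(165/55) = 1.0986; ln(165/130) = 0.2384.
W = 4.641159 / 9 = 0.516.

0.516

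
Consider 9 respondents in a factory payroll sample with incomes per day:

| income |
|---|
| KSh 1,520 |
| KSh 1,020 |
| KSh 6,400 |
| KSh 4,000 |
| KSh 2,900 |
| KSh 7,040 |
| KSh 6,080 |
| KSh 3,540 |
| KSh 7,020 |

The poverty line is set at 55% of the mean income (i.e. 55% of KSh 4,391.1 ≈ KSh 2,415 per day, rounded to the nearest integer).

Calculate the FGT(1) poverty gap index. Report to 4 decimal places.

0.1054

Incomes under z: KSh 1,020, KSh 1,520 (q = 2 of N = 9).
Relative gaps: (2415−1020)/2415 = 0.5776; (2415−1520)/2415 = 0.3706.
Sum of shortfalls = 0.948240; P₁ averages over all N: 0.948240 / 9 = 0.1054.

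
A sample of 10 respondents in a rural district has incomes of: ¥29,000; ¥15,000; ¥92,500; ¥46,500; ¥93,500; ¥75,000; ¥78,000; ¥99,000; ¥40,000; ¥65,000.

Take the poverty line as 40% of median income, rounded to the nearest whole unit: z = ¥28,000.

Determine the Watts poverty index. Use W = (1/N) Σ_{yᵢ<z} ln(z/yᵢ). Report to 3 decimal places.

Below the line: ¥15,000 (q = 1 of N = 10).
Log gaps: ln(28000/15000) = 0.6242.
W = 0.624154 / 10 = 0.062.

0.062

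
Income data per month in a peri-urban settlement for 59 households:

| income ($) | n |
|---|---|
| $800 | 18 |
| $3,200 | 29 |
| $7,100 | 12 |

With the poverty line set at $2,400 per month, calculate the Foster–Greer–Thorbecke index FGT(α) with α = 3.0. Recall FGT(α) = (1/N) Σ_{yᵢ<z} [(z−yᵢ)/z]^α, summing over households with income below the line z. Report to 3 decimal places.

0.090

Poor units: 18×$800 (q = 18 of N = 59).
Relative gaps: (2400−800)/2400 = 0.6667 (×18).
Raised to α = 3.0: 0.29630 (×18).
Sum = 5.333333; FGT(3.0) = 5.333333 / 59 = 0.090.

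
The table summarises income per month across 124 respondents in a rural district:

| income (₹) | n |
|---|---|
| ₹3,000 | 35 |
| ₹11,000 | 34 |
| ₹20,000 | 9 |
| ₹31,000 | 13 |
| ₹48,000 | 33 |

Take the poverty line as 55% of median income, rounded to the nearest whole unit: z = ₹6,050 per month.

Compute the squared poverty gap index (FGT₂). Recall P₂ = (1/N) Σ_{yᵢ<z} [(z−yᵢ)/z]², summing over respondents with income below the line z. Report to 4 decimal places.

Incomes under z: 35×₹3,000 (q = 35 of N = 124).
Normalized shortfalls: (6050−3000)/6050 = 0.5041 (×35).
Squared: 0.2541 (×35).
Sum = 8.895226; P₂ = 8.895226 / 124 = 0.0717.

0.0717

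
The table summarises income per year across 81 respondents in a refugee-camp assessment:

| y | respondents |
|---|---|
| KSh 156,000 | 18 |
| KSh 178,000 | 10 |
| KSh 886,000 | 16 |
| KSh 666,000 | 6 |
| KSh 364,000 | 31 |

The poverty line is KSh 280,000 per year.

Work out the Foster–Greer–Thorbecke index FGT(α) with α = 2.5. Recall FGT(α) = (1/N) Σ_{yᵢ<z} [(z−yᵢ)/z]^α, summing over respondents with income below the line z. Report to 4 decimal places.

0.0389

Poor units: 18×KSh 156,000, 10×KSh 178,000 (q = 28 of N = 81).
Shortfall ratios: (280000−156000)/280000 = 0.4429 (×18); (280000−178000)/280000 = 0.3643 (×10).
Raised to α = 2.5: 0.13051 (×18); 0.08009 (×10).
Sum = 3.150213; FGT(2.5) = 3.150213 / 81 = 0.0389.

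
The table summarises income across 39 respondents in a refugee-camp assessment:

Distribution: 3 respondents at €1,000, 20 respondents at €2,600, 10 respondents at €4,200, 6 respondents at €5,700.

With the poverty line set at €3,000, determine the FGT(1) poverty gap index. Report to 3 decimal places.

0.120

Below the line: 3×€1,000, 20×€2,600 (q = 23 of N = 39).
Gap ratios (z−y)/z: (3000−1000)/3000 = 0.6667 (×3); (3000−2600)/3000 = 0.1333 (×20).
Sum of shortfalls = 4.666667; P₁ averages over all N: 4.666667 / 39 = 0.120.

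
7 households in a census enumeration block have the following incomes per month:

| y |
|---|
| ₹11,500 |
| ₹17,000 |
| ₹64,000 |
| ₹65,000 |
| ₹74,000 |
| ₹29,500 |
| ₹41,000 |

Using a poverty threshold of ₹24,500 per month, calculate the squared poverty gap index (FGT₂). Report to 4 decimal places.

0.0536

Below z: ₹11,500, ₹17,000 (q = 2 of N = 7).
Normalized shortfalls: (24500−11500)/24500 = 0.5306; (24500−17000)/24500 = 0.3061.
Squared: 0.2815; 0.0937.
Sum = 0.375260; P₂ = 0.375260 / 7 = 0.0536.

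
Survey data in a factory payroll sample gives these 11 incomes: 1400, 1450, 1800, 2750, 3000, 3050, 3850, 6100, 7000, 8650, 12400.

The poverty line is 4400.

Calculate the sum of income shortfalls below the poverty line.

13500

Below z: 1400, 1450, 1800, 2750, 3000, 3050, 3850 (q = 7 of N = 11).
Individual gaps: 4400−1400 = 3000; 4400−1450 = 2950; 4400−1800 = 2600; 4400−2750 = 1650; 4400−3000 = 1400; 4400−3050 = 1350; 4400−3850 = 550.
Aggregate gap = 13500.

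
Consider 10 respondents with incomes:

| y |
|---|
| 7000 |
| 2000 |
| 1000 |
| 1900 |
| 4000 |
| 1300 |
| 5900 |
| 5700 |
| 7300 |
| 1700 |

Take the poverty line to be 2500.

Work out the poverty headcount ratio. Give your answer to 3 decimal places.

5 of the 10 respondents have income below 2500.
H = 5/10 = 0.500.

0.500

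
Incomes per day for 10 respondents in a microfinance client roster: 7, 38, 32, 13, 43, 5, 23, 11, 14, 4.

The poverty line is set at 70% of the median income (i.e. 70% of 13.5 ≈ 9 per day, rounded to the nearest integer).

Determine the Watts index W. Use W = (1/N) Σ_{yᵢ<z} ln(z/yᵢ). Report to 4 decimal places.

0.1650

Below the line: 4, 5, 7 (q = 3 of N = 10).
ln(z/y) terms: ln(9/4) = 0.8109; ln(9/5) = 0.5878; ln(9/7) = 0.2513.
W = 1.650031 / 10 = 0.1650.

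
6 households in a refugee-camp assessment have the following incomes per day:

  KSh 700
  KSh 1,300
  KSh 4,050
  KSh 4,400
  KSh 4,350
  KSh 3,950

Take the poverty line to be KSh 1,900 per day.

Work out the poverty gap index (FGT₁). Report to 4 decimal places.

0.1579

Incomes under z: KSh 700, KSh 1,300 (q = 2 of N = 6).
Gap ratios (z−y)/z: (1900−700)/1900 = 0.6316; (1900−1300)/1900 = 0.3158.
Σ = 0.947368. Dividing by the full population N = 6 gives P₁ = 0.1579.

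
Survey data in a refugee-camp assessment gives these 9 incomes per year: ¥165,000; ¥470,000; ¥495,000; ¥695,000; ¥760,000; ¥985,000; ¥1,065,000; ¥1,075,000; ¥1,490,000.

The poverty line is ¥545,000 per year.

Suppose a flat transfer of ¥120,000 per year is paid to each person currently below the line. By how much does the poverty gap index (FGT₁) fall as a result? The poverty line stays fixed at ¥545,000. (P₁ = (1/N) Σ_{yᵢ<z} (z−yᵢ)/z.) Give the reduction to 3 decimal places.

Before: below the line — ¥165,000, ¥470,000, ¥495,000; poverty gap index (FGT₁) = 0.10296.
After the ¥120,000 transfer: below the line — ¥285,000; poverty gap index (FGT₁) = 0.05301.
Reduction = 0.10296 − 0.05301 = 0.050.

0.050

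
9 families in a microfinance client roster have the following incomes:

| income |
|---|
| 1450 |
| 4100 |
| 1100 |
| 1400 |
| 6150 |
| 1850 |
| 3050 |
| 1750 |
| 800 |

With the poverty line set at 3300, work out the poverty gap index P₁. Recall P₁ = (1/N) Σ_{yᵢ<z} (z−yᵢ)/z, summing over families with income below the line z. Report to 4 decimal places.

0.3939

Incomes under z: 800, 1100, 1400, 1450, 1750, 1850, 3050 (q = 7 of N = 9).
Shortfall ratios: (3300−800)/3300 = 0.7576; (3300−1100)/3300 = 0.6667; (3300−1400)/3300 = 0.5758; (3300−1450)/3300 = 0.5606; (3300−1750)/3300 = 0.4697; (3300−1850)/3300 = 0.4394; (3300−3050)/3300 = 0.0758.
Sum of shortfalls = 3.545455; P₁ averages over all N: 3.545455 / 9 = 0.3939.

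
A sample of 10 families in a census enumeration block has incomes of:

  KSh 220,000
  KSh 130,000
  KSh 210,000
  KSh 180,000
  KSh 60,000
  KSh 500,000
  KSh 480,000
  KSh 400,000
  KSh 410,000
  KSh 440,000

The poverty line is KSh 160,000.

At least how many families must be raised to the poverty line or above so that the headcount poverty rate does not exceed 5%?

Currently q = 2 of N = 10 are below the line (H = 0.200).
A headcount ratio of at most 5% allows at most ⌊0.05 × 10⌋ = 0 poor families.
So at least 2 − 0 = 2 must be lifted.

2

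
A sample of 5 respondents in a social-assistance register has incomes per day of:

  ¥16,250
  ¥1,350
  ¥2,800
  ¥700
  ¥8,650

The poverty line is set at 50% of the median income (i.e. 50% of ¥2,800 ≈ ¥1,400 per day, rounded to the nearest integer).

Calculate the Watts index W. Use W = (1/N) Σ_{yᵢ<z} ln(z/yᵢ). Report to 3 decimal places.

0.146

Below the line: ¥700, ¥1,350 (q = 2 of N = 5).
ln(z/y) terms: ln(1400/700) = 0.6931; ln(1400/1350) = 0.0364.
W = 0.729515 / 5 = 0.146.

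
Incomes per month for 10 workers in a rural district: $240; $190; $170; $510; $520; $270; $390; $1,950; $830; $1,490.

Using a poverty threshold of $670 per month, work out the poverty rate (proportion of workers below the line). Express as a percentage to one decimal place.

70.0%

7 of the 10 workers have income below $670.
H = 7/10 = 70.0%.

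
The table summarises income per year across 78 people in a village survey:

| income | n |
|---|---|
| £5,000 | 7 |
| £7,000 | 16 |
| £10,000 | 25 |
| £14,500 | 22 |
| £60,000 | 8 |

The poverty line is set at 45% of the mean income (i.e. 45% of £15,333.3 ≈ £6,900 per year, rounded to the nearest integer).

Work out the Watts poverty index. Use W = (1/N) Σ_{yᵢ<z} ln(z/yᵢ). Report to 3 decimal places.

Below the line: 7×£5,000 (q = 7 of N = 78).
ln(z/y) terms: ln(6900/5000) = 0.3221 (×7).
W = 2.254584 / 78 = 0.029.

0.029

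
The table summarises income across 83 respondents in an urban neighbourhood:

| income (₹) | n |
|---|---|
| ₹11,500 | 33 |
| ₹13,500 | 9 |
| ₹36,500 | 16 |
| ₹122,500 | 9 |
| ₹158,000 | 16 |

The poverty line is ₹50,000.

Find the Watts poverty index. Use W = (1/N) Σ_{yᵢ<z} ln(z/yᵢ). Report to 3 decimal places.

Below the line: 33×₹11,500, 9×₹13,500, 16×₹36,500 (q = 58 of N = 83).
Log shortfalls: ln(50000/11500) = 1.4697 (×33); ln(50000/13500) = 1.3093 (×9); ln(50000/36500) = 0.3147 (×16).
W = 65.318679 / 83 = 0.787.

0.787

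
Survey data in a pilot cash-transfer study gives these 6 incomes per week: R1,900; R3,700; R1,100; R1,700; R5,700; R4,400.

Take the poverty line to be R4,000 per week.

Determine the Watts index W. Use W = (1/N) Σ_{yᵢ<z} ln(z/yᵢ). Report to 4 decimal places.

0.4948

Below z: R1,100, R1,700, R1,900, R3,700 (q = 4 of N = 6).
Log shortfalls: ln(4000/1100) = 1.2910; ln(4000/1700) = 0.8557; ln(4000/1900) = 0.7444; ln(4000/3700) = 0.0780.
W = 2.969052 / 6 = 0.4948.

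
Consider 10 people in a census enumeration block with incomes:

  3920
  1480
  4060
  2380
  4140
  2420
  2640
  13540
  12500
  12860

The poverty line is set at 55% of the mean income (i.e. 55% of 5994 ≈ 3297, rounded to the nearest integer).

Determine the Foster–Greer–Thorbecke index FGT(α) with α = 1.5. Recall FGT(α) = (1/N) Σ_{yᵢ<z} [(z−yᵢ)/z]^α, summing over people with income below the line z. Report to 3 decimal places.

Poor units: 1480, 2380, 2420, 2640 (q = 4 of N = 10).
Normalized shortfalls: (3297−1480)/3297 = 0.5511; (3297−2380)/3297 = 0.2781; (3297−2420)/3297 = 0.2660; (3297−2640)/3297 = 0.1993.
Raised to α = 1.5: 0.40912; 0.14668; 0.13719; 0.08895.
Sum = 0.781949; FGT(1.5) = 0.781949 / 10 = 0.078.

0.078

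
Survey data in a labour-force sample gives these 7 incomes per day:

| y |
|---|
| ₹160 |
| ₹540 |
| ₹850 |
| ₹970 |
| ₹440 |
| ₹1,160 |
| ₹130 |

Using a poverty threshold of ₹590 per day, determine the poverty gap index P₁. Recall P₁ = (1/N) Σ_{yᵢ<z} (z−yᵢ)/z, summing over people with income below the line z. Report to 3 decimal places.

0.264

Below the line: ₹130, ₹160, ₹440, ₹540 (q = 4 of N = 7).
Normalized shortfalls: (590−130)/590 = 0.7797; (590−160)/590 = 0.7288; (590−440)/590 = 0.2542; (590−540)/590 = 0.0847.
Σ = 1.847458. Dividing by the full population N = 7 gives P₁ = 0.264.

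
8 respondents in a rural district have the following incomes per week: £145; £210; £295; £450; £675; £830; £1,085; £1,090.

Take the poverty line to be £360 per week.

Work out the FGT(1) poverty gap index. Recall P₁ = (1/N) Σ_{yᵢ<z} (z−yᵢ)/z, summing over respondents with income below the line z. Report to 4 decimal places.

0.1493

Poor units: £145, £210, £295 (q = 3 of N = 8).
Relative gaps: (360−145)/360 = 0.5972; (360−210)/360 = 0.4167; (360−295)/360 = 0.1806.
Sum of shortfalls = 1.194444; P₁ averages over all N: 1.194444 / 8 = 0.1493.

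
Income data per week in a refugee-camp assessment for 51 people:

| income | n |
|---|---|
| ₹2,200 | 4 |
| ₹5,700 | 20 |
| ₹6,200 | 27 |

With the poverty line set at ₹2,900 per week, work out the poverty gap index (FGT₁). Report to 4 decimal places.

0.0189

Below z: 4×₹2,200 (q = 4 of N = 51).
Normalized shortfalls: (2900−2200)/2900 = 0.2414 (×4).
Sum of shortfalls = 0.965517; P₁ averages over all N: 0.965517 / 51 = 0.0189.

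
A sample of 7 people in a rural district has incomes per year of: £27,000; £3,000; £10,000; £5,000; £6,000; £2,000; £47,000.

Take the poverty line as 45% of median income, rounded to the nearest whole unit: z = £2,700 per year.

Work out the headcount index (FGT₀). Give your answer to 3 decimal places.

0.143

1 of the 7 people have income below £2,700.
H = 1/7 = 0.143.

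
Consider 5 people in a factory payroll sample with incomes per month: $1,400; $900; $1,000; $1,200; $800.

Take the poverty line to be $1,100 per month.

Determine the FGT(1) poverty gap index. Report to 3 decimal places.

Below z: $800, $900, $1,000 (q = 3 of N = 5).
Shortfall ratios: (1100−800)/1100 = 0.2727; (1100−900)/1100 = 0.1818; (1100−1000)/1100 = 0.0909.
Sum of shortfalls = 0.545455; P₁ averages over all N: 0.545455 / 5 = 0.109.

0.109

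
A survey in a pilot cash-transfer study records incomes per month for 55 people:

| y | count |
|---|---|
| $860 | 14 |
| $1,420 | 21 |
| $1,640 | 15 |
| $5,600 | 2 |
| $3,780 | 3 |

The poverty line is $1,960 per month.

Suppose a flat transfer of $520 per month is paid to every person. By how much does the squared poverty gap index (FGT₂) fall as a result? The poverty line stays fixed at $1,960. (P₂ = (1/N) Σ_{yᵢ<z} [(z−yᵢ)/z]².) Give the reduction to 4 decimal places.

0.0941

Before: below the line — 14×$860, 21×$1,420, 15×$1,640; squared poverty gap index (FGT₂) = 0.116427.
After the $520 transfer: below the line — 14×$1,380, 21×$1,940; squared poverty gap index (FGT₂) = 0.022330.
Reduction = 0.116427 − 0.022330 = 0.0941.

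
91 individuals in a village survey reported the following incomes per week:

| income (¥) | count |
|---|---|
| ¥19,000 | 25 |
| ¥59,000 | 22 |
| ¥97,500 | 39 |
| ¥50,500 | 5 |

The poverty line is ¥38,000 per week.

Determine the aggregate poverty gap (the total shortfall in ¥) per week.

¥475,000

Below the line: 25×¥19,000 (q = 25 of N = 91).
Individual gaps: 25×(38000−19000) = 475000.
Aggregate gap = ¥475,000.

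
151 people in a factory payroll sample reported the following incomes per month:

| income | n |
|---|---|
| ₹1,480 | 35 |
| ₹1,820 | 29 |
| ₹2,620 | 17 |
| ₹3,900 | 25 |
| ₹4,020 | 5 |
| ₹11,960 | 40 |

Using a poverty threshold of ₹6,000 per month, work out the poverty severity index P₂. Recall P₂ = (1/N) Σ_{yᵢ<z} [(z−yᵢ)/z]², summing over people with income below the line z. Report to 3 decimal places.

0.284

Below the line: 35×₹1,480, 29×₹1,820, 17×₹2,620, 25×₹3,900, 5×₹4,020 (q = 111 of N = 151).
Shortfall ratios: (6000−1480)/6000 = 0.7533 (×35); (6000−1820)/6000 = 0.6967 (×29); (6000−2620)/6000 = 0.5633 (×17); (6000−3900)/6000 = 0.3500 (×25); (6000−4020)/6000 = 0.3300 (×5).
Squared: 0.5675 (×35); 0.4853 (×29); 0.3173 (×17); 0.1225 (×25); 0.1089 (×5).
Sum = 42.939733; P₂ = 42.939733 / 151 = 0.284.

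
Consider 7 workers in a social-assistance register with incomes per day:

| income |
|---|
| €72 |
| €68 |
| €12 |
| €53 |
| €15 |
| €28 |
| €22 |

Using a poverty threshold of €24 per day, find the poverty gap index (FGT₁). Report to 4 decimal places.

0.1369

Below the line: €12, €15, €22 (q = 3 of N = 7).
Normalized shortfalls: (24−12)/24 = 0.5000; (24−15)/24 = 0.3750; (24−22)/24 = 0.0833.
Σ = 0.958333. Dividing by the full population N = 7 gives P₁ = 0.1369.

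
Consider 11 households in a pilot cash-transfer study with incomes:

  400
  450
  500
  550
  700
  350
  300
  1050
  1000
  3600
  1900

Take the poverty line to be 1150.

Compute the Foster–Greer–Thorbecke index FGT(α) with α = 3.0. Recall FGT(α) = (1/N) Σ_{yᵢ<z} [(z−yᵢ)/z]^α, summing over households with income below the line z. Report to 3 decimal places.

Below the line: 300, 350, 400, 450, 500, 550, 700, 1000, 1050 (q = 9 of N = 11).
Relative gaps: (1150−300)/1150 = 0.7391; (1150−350)/1150 = 0.6957; (1150−400)/1150 = 0.6522; (1150−450)/1150 = 0.6087; (1150−500)/1150 = 0.5652; (1150−550)/1150 = 0.5217; (1150−700)/1150 = 0.3913; (1150−1000)/1150 = 0.1304; (1150−1050)/1150 = 0.0870.
Raised to α = 3.0: 0.40380; 0.33665; 0.27739; 0.22553; 0.18057; 0.14202; 0.05992; 0.00222; 0.00066.
Sum = 1.628750; FGT(3.0) = 1.628750 / 11 = 0.148.

0.148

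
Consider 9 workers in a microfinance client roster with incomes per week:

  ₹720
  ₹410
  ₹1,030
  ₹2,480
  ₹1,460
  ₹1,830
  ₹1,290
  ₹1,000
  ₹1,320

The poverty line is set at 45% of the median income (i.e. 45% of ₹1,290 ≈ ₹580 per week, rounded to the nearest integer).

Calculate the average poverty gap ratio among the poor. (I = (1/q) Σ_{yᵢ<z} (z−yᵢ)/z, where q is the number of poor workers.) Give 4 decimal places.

0.2931

Below the line: ₹410 (q = 1 of N = 9).
Relative gaps: 0.2931; sum = 0.293103.
The income-gap ratio divides by q (the poor only): 0.293103 / 1 = 0.2931.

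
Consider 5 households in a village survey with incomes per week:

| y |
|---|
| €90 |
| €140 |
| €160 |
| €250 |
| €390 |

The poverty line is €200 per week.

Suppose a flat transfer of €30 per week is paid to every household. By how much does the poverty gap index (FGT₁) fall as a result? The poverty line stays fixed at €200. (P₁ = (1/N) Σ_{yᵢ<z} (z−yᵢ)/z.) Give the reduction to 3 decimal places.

Before: below the line — €90, €140, €160; poverty gap index (FGT₁) = 0.21000.
After the €30 transfer: below the line — €120, €170, €190; poverty gap index (FGT₁) = 0.12000.
Reduction = 0.21000 − 0.12000 = 0.090.

0.090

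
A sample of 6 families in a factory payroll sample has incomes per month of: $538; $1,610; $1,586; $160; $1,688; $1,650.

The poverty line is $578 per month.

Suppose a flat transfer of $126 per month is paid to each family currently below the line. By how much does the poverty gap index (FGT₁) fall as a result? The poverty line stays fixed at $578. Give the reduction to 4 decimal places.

0.0479

Before: below the line — $160, $538; poverty gap index (FGT₁) = 0.132065.
After the $126 transfer: below the line — $286; poverty gap index (FGT₁) = 0.084198.
Reduction = 0.132065 − 0.084198 = 0.0479.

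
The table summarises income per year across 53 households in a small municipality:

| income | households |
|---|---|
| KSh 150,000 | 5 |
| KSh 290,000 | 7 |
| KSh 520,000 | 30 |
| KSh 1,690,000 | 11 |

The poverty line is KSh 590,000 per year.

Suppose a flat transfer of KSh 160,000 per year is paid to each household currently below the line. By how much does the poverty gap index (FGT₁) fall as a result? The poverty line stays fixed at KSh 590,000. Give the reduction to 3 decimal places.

0.129

Before: below the line — 5×KSh 150,000, 7×KSh 290,000, 30×KSh 520,000; poverty gap index (FGT₁) = 0.20467.
After the KSh 160,000 transfer: below the line — 5×KSh 310,000, 7×KSh 450,000; poverty gap index (FGT₁) = 0.07611.
Reduction = 0.20467 − 0.07611 = 0.129.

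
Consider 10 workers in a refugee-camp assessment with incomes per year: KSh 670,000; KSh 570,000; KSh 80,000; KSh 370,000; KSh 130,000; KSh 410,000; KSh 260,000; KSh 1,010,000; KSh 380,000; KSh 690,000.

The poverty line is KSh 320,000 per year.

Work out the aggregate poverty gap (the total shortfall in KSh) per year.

Below z: KSh 80,000, KSh 130,000, KSh 260,000 (q = 3 of N = 10).
Individual gaps: 320000−80000 = 240000; 320000−130000 = 190000; 320000−260000 = 60000.
Aggregate gap = KSh 490,000.

KSh 490,000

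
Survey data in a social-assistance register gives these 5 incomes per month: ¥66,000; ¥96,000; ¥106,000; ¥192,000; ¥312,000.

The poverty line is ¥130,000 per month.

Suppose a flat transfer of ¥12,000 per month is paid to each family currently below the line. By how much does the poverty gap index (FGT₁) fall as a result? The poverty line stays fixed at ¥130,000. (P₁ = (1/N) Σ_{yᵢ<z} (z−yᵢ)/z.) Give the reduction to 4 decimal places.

0.0554

Before: below the line — ¥66,000, ¥96,000, ¥106,000; poverty gap index (FGT₁) = 0.187692.
After the ¥12,000 transfer: below the line — ¥78,000, ¥108,000, ¥118,000; poverty gap index (FGT₁) = 0.132308.
Reduction = 0.187692 − 0.132308 = 0.0554.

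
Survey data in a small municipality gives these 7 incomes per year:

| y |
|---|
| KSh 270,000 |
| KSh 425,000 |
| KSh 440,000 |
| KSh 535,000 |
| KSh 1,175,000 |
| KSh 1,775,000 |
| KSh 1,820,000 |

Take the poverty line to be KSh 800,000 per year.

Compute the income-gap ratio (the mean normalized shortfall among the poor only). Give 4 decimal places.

0.4781

Below z: KSh 270,000, KSh 425,000, KSh 440,000, KSh 535,000 (q = 4 of N = 7).
Shortfall ratios (z−y)/z: 0.6625, 0.4688, 0.4500, 0.3312; sum = 1.912500.
The income-gap ratio divides by q (the poor only): 1.912500 / 4 = 0.4781.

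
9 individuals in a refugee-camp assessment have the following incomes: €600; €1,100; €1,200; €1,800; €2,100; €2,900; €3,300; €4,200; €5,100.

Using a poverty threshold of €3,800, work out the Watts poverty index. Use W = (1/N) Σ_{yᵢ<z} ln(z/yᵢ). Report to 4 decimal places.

0.6655

Incomes under z: €600, €1,100, €1,200, €1,800, €2,100, €2,900, €3,300 (q = 7 of N = 9).
Log gaps: ln(3800/600) = 1.8458; ln(3800/1100) = 1.2397; ln(3800/1200) = 1.1527; ln(3800/1800) = 0.7472; ln(3800/2100) = 0.5931; ln(3800/2900) = 0.2703; ln(3800/3300) = 0.1411.
W = 5.989844 / 9 = 0.6655.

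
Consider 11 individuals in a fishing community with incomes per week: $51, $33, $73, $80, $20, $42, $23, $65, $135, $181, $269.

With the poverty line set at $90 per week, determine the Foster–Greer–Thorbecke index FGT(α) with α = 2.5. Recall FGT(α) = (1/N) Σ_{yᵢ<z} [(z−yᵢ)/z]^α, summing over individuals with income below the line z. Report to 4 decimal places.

Poor units: $20, $23, $33, $42, $51, $65, $73, $80 (q = 8 of N = 11).
Normalized shortfalls: (90−20)/90 = 0.7778; (90−23)/90 = 0.7444; (90−33)/90 = 0.6333; (90−42)/90 = 0.5333; (90−51)/90 = 0.4333; (90−65)/90 = 0.2778; (90−73)/90 = 0.1889; (90−80)/90 = 0.1111.
Raised to α = 2.5: 0.53351; 0.47817; 0.31921; 0.20773; 0.12361; 0.04067; 0.01551; 0.00412.
Sum = 1.722515; FGT(2.5) = 1.722515 / 11 = 0.1566.

0.1566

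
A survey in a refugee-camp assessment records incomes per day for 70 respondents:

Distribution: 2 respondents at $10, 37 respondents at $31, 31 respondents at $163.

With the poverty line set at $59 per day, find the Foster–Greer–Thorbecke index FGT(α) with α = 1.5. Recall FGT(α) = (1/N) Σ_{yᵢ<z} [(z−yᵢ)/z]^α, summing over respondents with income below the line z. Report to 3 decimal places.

Below the line: 2×$10, 37×$31 (q = 39 of N = 70).
Relative gaps: (59−10)/59 = 0.8305 (×2); (59−31)/59 = 0.4746 (×37).
Raised to α = 1.5: 0.75686 (×2); 0.32693 (×37).
Sum = 13.610250; FGT(1.5) = 13.610250 / 70 = 0.194.

0.194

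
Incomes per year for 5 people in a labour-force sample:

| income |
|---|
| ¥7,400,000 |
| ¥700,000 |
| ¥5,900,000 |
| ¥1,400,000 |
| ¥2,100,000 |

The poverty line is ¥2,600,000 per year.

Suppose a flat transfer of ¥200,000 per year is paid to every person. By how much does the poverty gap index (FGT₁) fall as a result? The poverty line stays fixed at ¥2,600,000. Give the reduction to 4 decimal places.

0.0462

Before: below the line — ¥700,000, ¥1,400,000, ¥2,100,000; poverty gap index (FGT₁) = 0.276923.
After the ¥200,000 transfer: below the line — ¥900,000, ¥1,600,000, ¥2,300,000; poverty gap index (FGT₁) = 0.230769.
Reduction = 0.276923 − 0.230769 = 0.0462.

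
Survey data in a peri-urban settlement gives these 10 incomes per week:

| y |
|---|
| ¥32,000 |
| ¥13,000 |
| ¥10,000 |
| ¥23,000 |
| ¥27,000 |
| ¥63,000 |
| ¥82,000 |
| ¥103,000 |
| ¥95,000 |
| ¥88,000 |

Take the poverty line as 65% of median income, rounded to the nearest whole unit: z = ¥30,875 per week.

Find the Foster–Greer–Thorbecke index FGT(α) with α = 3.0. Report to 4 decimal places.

Below the line: ¥10,000, ¥13,000, ¥23,000, ¥27,000 (q = 4 of N = 10).
Gap ratios (z−y)/z: (30875−10000)/30875 = 0.6761; (30875−13000)/30875 = 0.5789; (30875−23000)/30875 = 0.2551; (30875−27000)/30875 = 0.1255.
Raised to α = 3.0: 0.30907; 0.19405; 0.01659; 0.00198.
Sum = 0.521693; FGT(3.0) = 0.521693 / 10 = 0.0522.

0.0522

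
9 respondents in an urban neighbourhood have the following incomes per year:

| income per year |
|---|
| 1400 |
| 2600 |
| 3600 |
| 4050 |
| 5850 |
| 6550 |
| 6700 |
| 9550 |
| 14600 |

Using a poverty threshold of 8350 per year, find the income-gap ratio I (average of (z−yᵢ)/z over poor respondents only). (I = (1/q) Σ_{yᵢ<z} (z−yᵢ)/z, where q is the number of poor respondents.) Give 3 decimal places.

0.474

Below the line: 1400, 2600, 3600, 4050, 5850, 6550, 6700 (q = 7 of N = 9).
Shortfall ratios (z−y)/z: 0.8323, 0.6886, 0.5689, 0.5150, 0.2994, 0.2156, 0.1976; sum = 3.317365.
I averages over the q = 7 poor units only: 3.317365 / 7 = 0.474.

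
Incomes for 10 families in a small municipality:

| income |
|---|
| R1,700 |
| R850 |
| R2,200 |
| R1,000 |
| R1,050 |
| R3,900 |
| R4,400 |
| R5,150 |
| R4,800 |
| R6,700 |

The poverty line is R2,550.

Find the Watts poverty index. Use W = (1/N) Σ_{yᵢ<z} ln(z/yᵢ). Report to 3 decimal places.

0.348

Below the line: R850, R1,000, R1,050, R1,700, R2,200 (q = 5 of N = 10).
Log gaps: ln(2550/850) = 1.0986; ln(2550/1000) = 0.9361; ln(2550/1050) = 0.8873; ln(2550/1700) = 0.4055; ln(2550/2200) = 0.1476.
W = 3.475110 / 10 = 0.348.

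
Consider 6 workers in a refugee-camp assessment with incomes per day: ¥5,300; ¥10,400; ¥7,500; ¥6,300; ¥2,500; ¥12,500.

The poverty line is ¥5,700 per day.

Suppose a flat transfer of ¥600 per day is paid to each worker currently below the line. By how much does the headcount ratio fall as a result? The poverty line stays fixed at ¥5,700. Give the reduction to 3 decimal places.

0.167

Before: below the line — ¥2,500, ¥5,300; headcount ratio = 0.33333.
After the ¥600 transfer: below the line — ¥3,100; headcount ratio = 0.16667.
Reduction = 0.33333 − 0.16667 = 0.167.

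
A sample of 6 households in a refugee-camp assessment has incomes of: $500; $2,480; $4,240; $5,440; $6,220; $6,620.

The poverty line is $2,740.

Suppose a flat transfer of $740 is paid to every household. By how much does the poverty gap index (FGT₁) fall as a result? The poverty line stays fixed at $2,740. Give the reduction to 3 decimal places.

Before: below the line — $500, $2,480; poverty gap index (FGT₁) = 0.15207.
After the $740 transfer: below the line — $1,240; poverty gap index (FGT₁) = 0.09124.
Reduction = 0.15207 − 0.09124 = 0.061.

0.061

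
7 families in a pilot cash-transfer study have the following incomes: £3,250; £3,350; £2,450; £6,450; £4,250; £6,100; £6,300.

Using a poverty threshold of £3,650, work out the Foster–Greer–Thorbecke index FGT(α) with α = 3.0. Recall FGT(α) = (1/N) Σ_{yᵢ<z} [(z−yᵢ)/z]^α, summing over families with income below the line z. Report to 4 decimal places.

Incomes under z: £2,450, £3,250, £3,350 (q = 3 of N = 7).
Shortfall ratios: (3650−2450)/3650 = 0.3288; (3650−3250)/3650 = 0.1096; (3650−3350)/3650 = 0.0822.
Raised to α = 3.0: 0.03554; 0.00132; 0.00056.
Sum = 0.037407; FGT(3.0) = 0.037407 / 7 = 0.0053.

0.0053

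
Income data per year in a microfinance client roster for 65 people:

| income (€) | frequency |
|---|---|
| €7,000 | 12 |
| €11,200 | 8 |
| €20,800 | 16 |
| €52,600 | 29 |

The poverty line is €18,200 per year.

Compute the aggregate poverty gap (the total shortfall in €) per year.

Incomes under z: 12×€7,000, 8×€11,200 (q = 20 of N = 65).
Individual gaps: 12×(18200−7000) = 134400; 8×(18200−11200) = 56000.
Aggregate gap = €190,400.

€190,400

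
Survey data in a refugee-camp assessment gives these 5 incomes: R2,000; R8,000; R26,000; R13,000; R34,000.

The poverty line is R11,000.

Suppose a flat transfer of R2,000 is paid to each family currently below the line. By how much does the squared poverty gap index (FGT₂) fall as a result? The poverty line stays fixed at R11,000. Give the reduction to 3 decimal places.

Before: below the line — R2,000, R8,000; squared poverty gap index (FGT₂) = 0.14876.
After the R2,000 transfer: below the line — R4,000, R10,000; squared poverty gap index (FGT₂) = 0.08264.
Reduction = 0.14876 − 0.08264 = 0.066.

0.066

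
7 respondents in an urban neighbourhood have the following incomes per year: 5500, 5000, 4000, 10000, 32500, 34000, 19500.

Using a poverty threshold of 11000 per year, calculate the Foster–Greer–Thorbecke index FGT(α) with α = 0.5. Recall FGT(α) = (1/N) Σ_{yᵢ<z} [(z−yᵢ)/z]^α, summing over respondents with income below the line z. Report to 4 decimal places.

Incomes under z: 4000, 5000, 5500, 10000 (q = 4 of N = 7).
Gap ratios (z−y)/z: (11000−4000)/11000 = 0.6364; (11000−5000)/11000 = 0.5455; (11000−5500)/11000 = 0.5000; (11000−10000)/11000 = 0.0909.
Raised to α = 0.5: 0.79772; 0.73855; 0.70711; 0.30151.
Sum = 2.544891; FGT(0.5) = 2.544891 / 7 = 0.3636.

0.3636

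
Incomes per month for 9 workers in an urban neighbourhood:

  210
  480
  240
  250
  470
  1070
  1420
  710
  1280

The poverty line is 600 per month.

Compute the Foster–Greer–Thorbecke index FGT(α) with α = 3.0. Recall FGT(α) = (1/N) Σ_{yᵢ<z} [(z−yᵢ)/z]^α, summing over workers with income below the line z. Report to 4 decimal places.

0.0786

Incomes under z: 210, 240, 250, 470, 480 (q = 5 of N = 9).
Shortfall ratios: (600−210)/600 = 0.6500; (600−240)/600 = 0.6000; (600−250)/600 = 0.5833; (600−470)/600 = 0.2167; (600−480)/600 = 0.2000.
Raised to α = 3.0: 0.27463; 0.21600; 0.19850; 0.01017; 0.00800.
Sum = 0.707292; FGT(3.0) = 0.707292 / 9 = 0.0786.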